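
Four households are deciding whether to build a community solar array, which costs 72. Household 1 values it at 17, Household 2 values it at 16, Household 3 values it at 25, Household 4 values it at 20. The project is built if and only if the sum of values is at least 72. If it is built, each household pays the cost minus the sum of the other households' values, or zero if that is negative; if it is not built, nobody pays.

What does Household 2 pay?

Total value 78 ≥ cost 72, so the project is built.
The other households' values sum to 62.
Cost minus that sum is 72 - 62 = 10.

10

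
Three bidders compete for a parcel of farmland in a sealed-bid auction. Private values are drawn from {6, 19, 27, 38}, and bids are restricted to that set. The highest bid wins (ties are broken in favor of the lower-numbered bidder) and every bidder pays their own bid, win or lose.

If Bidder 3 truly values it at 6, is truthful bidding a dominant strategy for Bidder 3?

Check each profile of the others' bids and compare truth against every alternative bid.
Others bid (6, 19): truth gives -6, best alternative gives -19.
Others bid (6, 27): truth gives -6, best alternative gives -19.
Others bid (6, 38): truth gives -6, best alternative gives -19.
Others bid (19, 6): truth gives -6, best alternative gives -19.
Others bid (19, 19): truth gives -6, best alternative gives -19.
Others bid (19, 27): truth gives -6, best alternative gives -19.
(Remaining 10 profiles checked similarly; truth is weakly best in each.)
In every case the truthful bid is at least as good as any alternative, so it is a dominant strategy.

Yes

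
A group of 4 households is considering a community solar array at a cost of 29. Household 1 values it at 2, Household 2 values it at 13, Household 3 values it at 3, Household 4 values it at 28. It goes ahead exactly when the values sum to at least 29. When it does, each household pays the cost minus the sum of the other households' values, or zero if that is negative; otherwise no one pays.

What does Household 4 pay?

11

Total value 46 ≥ cost 29, so the project is built.
The other households' values sum to 18.
Cost minus that sum is 29 - 18 = 11.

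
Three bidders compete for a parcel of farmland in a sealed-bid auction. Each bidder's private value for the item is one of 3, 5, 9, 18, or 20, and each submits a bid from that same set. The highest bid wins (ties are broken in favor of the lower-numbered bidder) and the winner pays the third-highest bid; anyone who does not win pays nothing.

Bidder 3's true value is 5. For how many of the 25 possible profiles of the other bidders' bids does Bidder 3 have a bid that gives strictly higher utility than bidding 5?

Others bid (3, 5): truth gives 0; bid 9 gives 2 > 0. Violating.
Others bid (3, 9): truth gives 0; bid 18 gives 2 > 0. Violating.
Others bid (3, 18): truth gives 0; bid 20 gives 2 > 0. Violating.
Others bid (5, 3): truth gives 0; bid 9 gives 2 > 0. Violating.
Others bid (3, 3): truth gives 2; no alternative beats it.
Others bid (3, 20): truth gives 0; no alternative beats it.
(Checking all 25 profiles: 6 have a profitable deviation, 19 do not.)

6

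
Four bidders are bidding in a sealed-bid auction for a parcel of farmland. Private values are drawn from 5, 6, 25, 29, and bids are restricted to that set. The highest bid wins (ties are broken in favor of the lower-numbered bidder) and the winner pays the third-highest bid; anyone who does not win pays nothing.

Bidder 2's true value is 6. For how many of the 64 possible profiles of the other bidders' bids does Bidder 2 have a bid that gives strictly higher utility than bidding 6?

6

Others bid (5, 5, 25): truth gives 0; bid 25 gives 1 > 0. Violating.
Others bid (5, 5, 29): truth gives 0; bid 29 gives 1 > 0. Violating.
Others bid (5, 25, 5): truth gives 0; bid 25 gives 1 > 0. Violating.
Others bid (5, 29, 5): truth gives 0; bid 29 gives 1 > 0. Violating.
Others bid (5, 5, 5): truth gives 1; no alternative beats it.
Others bid (5, 5, 6): truth gives 1; no alternative beats it.
(Checking all 64 profiles: 6 have a profitable deviation, 58 do not.)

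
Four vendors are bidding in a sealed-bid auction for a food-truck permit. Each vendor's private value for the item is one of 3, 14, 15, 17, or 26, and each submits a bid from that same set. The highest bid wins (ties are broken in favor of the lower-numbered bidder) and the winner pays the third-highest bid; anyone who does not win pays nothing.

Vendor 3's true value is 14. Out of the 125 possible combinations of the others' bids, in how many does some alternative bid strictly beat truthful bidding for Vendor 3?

9

Others bid (3, 3, 15): truth gives 0; bid 15 gives 11 > 0. Violating.
Others bid (3, 3, 17): truth gives 0; bid 17 gives 11 > 0. Violating.
Others bid (3, 3, 26): truth gives 0; bid 26 gives 11 > 0. Violating.
Others bid (3, 14, 3): truth gives 0; bid 15 gives 11 > 0. Violating.
Others bid (3, 3, 3): truth gives 11; no alternative beats it.
Others bid (3, 3, 14): truth gives 11; no alternative beats it.
(Checking all 125 profiles: 9 have a profitable deviation, 116 do not.)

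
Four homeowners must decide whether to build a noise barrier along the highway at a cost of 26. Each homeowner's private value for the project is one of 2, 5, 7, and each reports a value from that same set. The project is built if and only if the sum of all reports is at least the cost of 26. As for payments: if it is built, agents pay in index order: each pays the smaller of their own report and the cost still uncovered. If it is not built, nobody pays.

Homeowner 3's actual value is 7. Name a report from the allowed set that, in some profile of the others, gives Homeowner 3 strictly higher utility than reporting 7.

5

Suppose Homeowner 1 reports 7, Homeowner 2 reports 7 and Homeowner 4 reports 7.
Report 7: project built, pays 7, utility 7 - 7 = 0.
Report 5: project built, pays 5, utility 7 - 5 = 2.
So reporting 5 beats truth here (2 > 0).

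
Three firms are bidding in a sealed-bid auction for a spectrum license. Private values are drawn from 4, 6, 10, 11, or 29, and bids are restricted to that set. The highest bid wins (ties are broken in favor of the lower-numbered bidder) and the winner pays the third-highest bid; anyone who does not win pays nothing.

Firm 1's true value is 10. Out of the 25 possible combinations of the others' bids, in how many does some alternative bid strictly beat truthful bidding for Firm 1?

8

Others bid (4, 11): truth gives 0; bid 11 gives 6 > 0. Violating.
Others bid (4, 29): truth gives 0; bid 29 gives 6 > 0. Violating.
Others bid (6, 11): truth gives 0; bid 11 gives 4 > 0. Violating.
Others bid (6, 29): truth gives 0; bid 29 gives 4 > 0. Violating.
Others bid (4, 4): truth gives 6; no alternative beats it.
Others bid (4, 6): truth gives 6; no alternative beats it.
(Checking all 25 profiles: 8 have a profitable deviation, 17 do not.)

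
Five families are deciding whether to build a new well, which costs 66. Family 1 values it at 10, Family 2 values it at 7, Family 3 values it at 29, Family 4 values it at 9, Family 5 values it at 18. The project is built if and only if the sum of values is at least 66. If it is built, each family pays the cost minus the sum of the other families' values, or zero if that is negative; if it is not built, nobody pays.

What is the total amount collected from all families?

38

Total value 73 ≥ cost 66, so it is built.
Family 1: others sum to 63; max(0, 66 - 63) = 3.
Family 2: others sum to 66; max(0, 66 - 66) = 0.
Family 3: others sum to 44; max(0, 66 - 44) = 22.
Family 4: others sum to 64; max(0, 66 - 64) = 2.
Family 5: others sum to 55; max(0, 66 - 55) = 11.
Total collected = 3 + 0 + 22 + 2 + 11 = 38.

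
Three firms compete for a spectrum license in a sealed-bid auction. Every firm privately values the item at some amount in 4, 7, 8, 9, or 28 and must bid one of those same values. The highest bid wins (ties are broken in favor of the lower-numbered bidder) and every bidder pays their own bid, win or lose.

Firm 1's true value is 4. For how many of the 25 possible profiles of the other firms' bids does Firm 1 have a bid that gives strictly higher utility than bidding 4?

3

Others bid (4, 7): truth gives -4; bid 7 gives -3 > -4. Violating.
Others bid (7, 4): truth gives -4; bid 7 gives -3 > -4. Violating.
Others bid (7, 7): truth gives -4; bid 7 gives -3 > -4. Violating.
Others bid (4, 4): truth gives 0; no alternative beats it.
Others bid (4, 8): truth gives -4; no alternative beats it.
(Checking all 25 profiles: 3 have a profitable deviation, 22 do not.)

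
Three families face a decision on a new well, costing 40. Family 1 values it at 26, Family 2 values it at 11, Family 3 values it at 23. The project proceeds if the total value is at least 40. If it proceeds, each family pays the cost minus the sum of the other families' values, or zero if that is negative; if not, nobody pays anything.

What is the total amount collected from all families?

Total value 60 ≥ cost 40, so it is built.
Family 1: others sum to 34; max(0, 40 - 34) = 6.
Family 2: others sum to 49; max(0, 40 - 49) = 0.
Family 3: others sum to 37; max(0, 40 - 37) = 3.
Total collected = 6 + 0 + 3 = 9.

9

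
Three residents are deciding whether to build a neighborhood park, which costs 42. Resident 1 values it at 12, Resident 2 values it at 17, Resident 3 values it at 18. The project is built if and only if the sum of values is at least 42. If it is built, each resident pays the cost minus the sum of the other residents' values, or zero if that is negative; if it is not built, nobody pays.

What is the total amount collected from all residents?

32

Total value 47 ≥ cost 42, so it is built.
Resident 1: others sum to 35; max(0, 42 - 35) = 7.
Resident 2: others sum to 30; max(0, 42 - 30) = 12.
Resident 3: others sum to 29; max(0, 42 - 29) = 13.
Total collected = 7 + 12 + 13 = 32.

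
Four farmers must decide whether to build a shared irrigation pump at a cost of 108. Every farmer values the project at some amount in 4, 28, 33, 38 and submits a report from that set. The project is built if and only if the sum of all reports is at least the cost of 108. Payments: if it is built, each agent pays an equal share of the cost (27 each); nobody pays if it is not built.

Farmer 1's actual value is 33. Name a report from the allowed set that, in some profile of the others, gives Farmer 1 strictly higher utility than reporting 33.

Suppose Farmer 2 reports 4, Farmer 3 reports 28 and Farmer 4 reports 38.
Report 33: project not built, utility 0.
Report 38: project built, pays 27, utility 33 - 27 = 6.
So reporting 38 beats truth here (6 > 0).

38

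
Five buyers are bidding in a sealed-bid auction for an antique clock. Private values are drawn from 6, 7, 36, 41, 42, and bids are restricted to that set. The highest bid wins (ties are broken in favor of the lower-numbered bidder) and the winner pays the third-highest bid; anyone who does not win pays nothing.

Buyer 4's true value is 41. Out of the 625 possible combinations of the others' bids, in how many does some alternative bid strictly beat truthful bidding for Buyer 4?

108

Others bid (6, 6, 6, 42): truth gives 0; bid 42 gives 35 > 0. Violating.
Others bid (6, 6, 7, 42): truth gives 0; bid 42 gives 34 > 0. Violating.
Others bid (6, 6, 36, 42): truth gives 0; bid 42 gives 5 > 0. Violating.
Others bid (6, 6, 41, 6): truth gives 0; bid 42 gives 35 > 0. Violating.
Others bid (6, 6, 6, 6): truth gives 35; no alternative beats it.
Others bid (6, 6, 6, 7): truth gives 35; no alternative beats it.
(Checking all 625 profiles: 108 have a profitable deviation, 517 do not.)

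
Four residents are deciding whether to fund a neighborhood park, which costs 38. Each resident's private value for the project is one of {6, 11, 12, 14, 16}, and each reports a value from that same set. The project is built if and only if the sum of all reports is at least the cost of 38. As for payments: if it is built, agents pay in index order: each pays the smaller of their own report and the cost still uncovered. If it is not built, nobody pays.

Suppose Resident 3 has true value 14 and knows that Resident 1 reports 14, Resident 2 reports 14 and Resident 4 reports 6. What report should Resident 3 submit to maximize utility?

Report 6: project built, pays 6, utility 14 - 6 = 8.
Report 11: project built, pays 10, utility 14 - 10 = 4.
Report 12: project built, pays 10, utility 14 - 10 = 4.
Report 14: project built, pays 10, utility 14 - 10 = 4.
Report 16: project built, pays 10, utility 14 - 10 = 4.
The best choice is 6 with utility 8.

6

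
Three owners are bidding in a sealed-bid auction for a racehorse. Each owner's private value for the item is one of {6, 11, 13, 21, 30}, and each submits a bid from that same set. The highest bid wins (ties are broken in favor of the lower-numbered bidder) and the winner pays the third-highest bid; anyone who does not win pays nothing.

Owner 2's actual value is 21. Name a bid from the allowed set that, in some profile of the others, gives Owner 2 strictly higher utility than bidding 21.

30

Suppose Owner 1 bids 6 and Owner 3 bids 30.
Bid 21: loses, pays 0, utility 0.
Bid 30: wins, pays 6, utility 21 - 6 = 15.
So bidding 30 beats truth here (15 > 0).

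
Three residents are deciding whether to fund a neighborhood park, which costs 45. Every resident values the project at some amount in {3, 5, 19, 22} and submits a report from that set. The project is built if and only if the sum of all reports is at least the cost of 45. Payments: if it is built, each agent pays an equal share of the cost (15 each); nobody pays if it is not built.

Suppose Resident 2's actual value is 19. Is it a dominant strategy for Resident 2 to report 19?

No

Consider the case where Resident 1 reports 3 and Resident 3 reports 22.
Truthful report 19: project not built, utility 0.
Report 22 instead: project built, pays 15, utility 19 - 15 = 4.
Since 4 > 0, reporting 22 is strictly better here, so truthful reporting is not dominant.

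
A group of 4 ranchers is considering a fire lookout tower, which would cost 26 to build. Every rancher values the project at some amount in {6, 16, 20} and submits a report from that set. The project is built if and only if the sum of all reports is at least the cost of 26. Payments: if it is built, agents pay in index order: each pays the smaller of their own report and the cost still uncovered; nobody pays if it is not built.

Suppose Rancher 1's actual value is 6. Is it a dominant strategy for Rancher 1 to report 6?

Check each profile of the others' reports and compare truth against every alternative report.
Others report (6, 6, 6): truth gives 0, best alternative gives -10.
Others report (6, 6, 16): truth gives 0, best alternative gives -10.
Others report (6, 6, 20): truth gives 0, best alternative gives -10.
Others report (6, 16, 6): truth gives 0, best alternative gives -10.
Others report (6, 16, 16): truth gives 0, best alternative gives -10.
Others report (6, 16, 20): truth gives 0, best alternative gives -10.
(Remaining 21 profiles checked similarly; truth is weakly best in each.)
In every case the truthful report is at least as good as any alternative, so it is a dominant strategy.

Yes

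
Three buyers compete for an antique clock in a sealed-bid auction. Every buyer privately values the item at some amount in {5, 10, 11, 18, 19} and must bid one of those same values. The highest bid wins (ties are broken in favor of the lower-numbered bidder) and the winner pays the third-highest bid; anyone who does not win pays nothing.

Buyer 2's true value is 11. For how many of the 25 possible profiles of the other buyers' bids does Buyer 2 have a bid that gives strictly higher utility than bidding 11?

8

Others bid (5, 18): truth gives 0; bid 18 gives 6 > 0. Violating.
Others bid (5, 19): truth gives 0; bid 19 gives 6 > 0. Violating.
Others bid (10, 18): truth gives 0; bid 18 gives 1 > 0. Violating.
Others bid (10, 19): truth gives 0; bid 19 gives 1 > 0. Violating.
Others bid (5, 5): truth gives 6; no alternative beats it.
Others bid (5, 10): truth gives 6; no alternative beats it.
(Checking all 25 profiles: 8 have a profitable deviation, 17 do not.)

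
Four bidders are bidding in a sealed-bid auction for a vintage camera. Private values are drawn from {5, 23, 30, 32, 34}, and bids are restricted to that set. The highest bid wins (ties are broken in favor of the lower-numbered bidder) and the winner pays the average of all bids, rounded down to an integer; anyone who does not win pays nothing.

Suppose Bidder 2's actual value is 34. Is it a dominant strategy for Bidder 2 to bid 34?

Consider the case where Bidder 1 bids 5, Bidder 3 bids 5 and Bidder 4 bids 5.
Truthful bid 34: wins, pays 12, utility 34 - 12 = 22.
Bid 23 instead: wins, pays 9, utility 34 - 9 = 25.
Since 25 > 22, bidding 23 is strictly better here, so truthful bidding is not dominant.

No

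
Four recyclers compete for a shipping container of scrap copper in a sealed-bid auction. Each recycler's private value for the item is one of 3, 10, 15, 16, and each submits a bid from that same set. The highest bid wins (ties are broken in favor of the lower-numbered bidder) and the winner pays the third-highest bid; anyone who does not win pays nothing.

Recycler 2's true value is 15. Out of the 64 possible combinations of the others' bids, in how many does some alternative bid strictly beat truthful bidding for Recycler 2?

12

Others bid (3, 3, 16): truth gives 0; bid 16 gives 12 > 0. Violating.
Others bid (3, 10, 16): truth gives 0; bid 16 gives 5 > 0. Violating.
Others bid (3, 16, 3): truth gives 0; bid 16 gives 12 > 0. Violating.
Others bid (3, 16, 10): truth gives 0; bid 16 gives 5 > 0. Violating.
Others bid (3, 3, 3): truth gives 12; no alternative beats it.
Others bid (3, 3, 10): truth gives 12; no alternative beats it.
(Checking all 64 profiles: 12 have a profitable deviation, 52 do not.)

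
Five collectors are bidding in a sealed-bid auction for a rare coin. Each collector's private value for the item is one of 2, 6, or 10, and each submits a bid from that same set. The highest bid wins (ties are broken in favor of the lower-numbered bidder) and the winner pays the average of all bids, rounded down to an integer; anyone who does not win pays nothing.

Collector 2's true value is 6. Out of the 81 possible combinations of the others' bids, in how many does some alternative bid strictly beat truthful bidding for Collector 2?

7

Others bid (2, 2, 2, 10): truth gives 0; bid 10 gives 1 > 0. Violating.
Others bid (2, 2, 10, 2): truth gives 0; bid 10 gives 1 > 0. Violating.
Others bid (2, 10, 2, 2): truth gives 0; bid 10 gives 1 > 0. Violating.
Others bid (6, 2, 2, 2): truth gives 0; bid 10 gives 2 > 0. Violating.
Others bid (2, 2, 2, 2): truth gives 4; no alternative beats it.
Others bid (2, 2, 2, 6): truth gives 3; no alternative beats it.
(Checking all 81 profiles: 7 have a profitable deviation, 74 do not.)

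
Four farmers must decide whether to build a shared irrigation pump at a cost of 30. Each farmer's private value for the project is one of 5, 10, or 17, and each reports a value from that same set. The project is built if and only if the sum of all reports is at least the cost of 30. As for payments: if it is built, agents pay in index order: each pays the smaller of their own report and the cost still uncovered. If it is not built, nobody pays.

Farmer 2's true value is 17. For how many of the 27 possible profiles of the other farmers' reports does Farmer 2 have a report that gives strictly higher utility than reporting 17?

26

Others report (5, 5, 10): truth gives 0; report 10 gives 7 > 0. Violating.
Others report (5, 5, 17): truth gives 0; report 5 gives 12 > 0. Violating.
Others report (5, 10, 5): truth gives 0; report 10 gives 7 > 0. Violating.
Others report (5, 10, 10): truth gives 0; report 5 gives 12 > 0. Violating.
Others report (5, 5, 5): truth gives 0; no alternative beats it.
(Checking all 27 profiles: 26 have a profitable deviation, 1 does not.)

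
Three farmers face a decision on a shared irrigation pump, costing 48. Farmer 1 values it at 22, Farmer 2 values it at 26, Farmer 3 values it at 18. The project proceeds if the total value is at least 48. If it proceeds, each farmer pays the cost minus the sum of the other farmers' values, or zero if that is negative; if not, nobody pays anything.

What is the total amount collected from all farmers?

12

Total value 66 ≥ cost 48, so it is built.
Farmer 1: others sum to 44; max(0, 48 - 44) = 4.
Farmer 2: others sum to 40; max(0, 48 - 40) = 8.
Farmer 3: others sum to 48; max(0, 48 - 48) = 0.
Total collected = 4 + 8 + 0 = 12.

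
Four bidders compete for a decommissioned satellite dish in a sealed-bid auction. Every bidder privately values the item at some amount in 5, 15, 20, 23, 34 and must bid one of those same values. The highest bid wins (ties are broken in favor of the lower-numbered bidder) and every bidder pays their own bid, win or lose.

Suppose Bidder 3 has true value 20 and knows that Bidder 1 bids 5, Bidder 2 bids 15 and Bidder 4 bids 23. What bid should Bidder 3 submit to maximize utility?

Bid 5: loses but pays 5, utility -5.
Bid 15: loses but pays 15, utility -15.
Bid 20: loses but pays 20, utility -20.
Bid 23: wins, pays 23, utility 20 - 23 = -3.
Bid 34: wins, pays 34, utility 20 - 34 = -14.
The best choice is 23 with utility -3.

23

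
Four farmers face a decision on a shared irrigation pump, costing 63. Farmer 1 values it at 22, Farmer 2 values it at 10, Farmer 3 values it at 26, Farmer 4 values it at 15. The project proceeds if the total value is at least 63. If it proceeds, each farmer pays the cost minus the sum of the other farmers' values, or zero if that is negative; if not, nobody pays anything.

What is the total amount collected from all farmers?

33

Total value 73 ≥ cost 63, so it is built.
Farmer 1: others sum to 51; max(0, 63 - 51) = 12.
Farmer 2: others sum to 63; max(0, 63 - 63) = 0.
Farmer 3: others sum to 47; max(0, 63 - 47) = 16.
Farmer 4: others sum to 58; max(0, 63 - 58) = 5.
Total collected = 12 + 0 + 16 + 5 = 33.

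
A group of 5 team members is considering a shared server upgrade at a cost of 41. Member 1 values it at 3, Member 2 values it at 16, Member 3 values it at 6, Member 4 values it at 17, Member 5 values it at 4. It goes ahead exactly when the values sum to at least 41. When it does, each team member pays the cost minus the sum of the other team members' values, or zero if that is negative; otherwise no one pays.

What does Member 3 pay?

1

Total value 46 ≥ cost 41, so the project is built.
The other team members' values sum to 40.
Cost minus that sum is 41 - 40 = 1.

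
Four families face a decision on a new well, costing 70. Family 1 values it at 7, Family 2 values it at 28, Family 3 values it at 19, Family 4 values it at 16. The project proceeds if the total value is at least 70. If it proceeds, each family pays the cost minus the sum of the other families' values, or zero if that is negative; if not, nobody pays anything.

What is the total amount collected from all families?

70

Total value 70 ≥ cost 70, so it is built.
Family 1: others sum to 63; max(0, 70 - 63) = 7.
Family 2: others sum to 42; max(0, 70 - 42) = 28.
Family 3: others sum to 51; max(0, 70 - 51) = 19.
Family 4: others sum to 54; max(0, 70 - 54) = 16.
Total collected = 7 + 28 + 19 + 16 = 70.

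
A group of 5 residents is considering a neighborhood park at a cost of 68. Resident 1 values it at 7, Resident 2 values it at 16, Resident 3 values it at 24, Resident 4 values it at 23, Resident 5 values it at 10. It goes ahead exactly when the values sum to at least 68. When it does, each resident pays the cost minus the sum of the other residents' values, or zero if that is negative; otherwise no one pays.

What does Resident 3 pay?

12

Total value 80 ≥ cost 68, so the project is built.
The other residents' values sum to 56.
Cost minus that sum is 68 - 56 = 12.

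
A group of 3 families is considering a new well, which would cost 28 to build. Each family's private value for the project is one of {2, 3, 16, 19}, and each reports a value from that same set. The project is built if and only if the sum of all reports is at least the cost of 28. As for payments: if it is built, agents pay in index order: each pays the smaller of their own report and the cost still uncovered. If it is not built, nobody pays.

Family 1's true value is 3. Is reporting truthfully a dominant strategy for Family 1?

No

Consider the case where Family 2 reports 16 and Family 3 reports 16.
Truthful report 3: project built, pays 3, utility 3 - 3 = 0.
Report 2 instead: project built, pays 2, utility 3 - 2 = 1.
Since 1 > 0, reporting 2 is strictly better here, so truthful reporting is not dominant.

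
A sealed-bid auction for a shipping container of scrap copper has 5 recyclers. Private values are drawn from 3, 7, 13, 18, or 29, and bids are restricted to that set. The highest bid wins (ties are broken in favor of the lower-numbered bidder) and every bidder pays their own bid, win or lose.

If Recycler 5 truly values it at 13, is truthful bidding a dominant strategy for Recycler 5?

No

Consider the case where Recycler 1 bids 3, Recycler 2 bids 3, Recycler 3 bids 3 and Recycler 4 bids 3.
Truthful bid 13: wins, pays 13, utility 13 - 13 = 0.
Bid 7 instead: wins, pays 7, utility 13 - 7 = 6.
Since 6 > 0, bidding 7 is strictly better here, so truthful bidding is not dominant.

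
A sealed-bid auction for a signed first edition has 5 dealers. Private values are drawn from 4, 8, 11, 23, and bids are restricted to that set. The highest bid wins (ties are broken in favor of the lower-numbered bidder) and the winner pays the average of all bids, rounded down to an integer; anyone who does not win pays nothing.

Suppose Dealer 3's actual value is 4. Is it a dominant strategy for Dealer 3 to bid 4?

Yes

Check each profile of the others' bids and compare truth against every alternative bid.
Others bid (4, 4, 8, 8): truth gives 0, best alternative gives -2.
Others bid (4, 4, 4, 8): truth gives 0, best alternative gives -1.
Others bid (4, 4, 8, 4): truth gives 0, best alternative gives -1.
Others bid (4, 4, 4, 4): truth gives 0, best alternative gives 0.
Others bid (4, 4, 4, 11): truth gives 0, best alternative gives 0.
Others bid (4, 4, 4, 23): truth gives 0, best alternative gives 0.
(Remaining 250 profiles checked similarly; truth is weakly best in each.)
In every case the truthful bid is at least as good as any alternative, so it is a dominant strategy.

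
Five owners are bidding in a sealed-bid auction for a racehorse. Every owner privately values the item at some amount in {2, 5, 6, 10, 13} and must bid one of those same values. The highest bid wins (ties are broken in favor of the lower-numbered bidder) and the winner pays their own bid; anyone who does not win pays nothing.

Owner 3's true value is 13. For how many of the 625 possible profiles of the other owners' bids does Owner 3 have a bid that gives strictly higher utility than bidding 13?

144

Others bid (2, 2, 2, 2): truth gives 0; bid 5 gives 8 > 0. Violating.
Others bid (2, 2, 2, 5): truth gives 0; bid 5 gives 8 > 0. Violating.
Others bid (2, 2, 2, 6): truth gives 0; bid 6 gives 7 > 0. Violating.
Others bid (2, 2, 2, 10): truth gives 0; bid 10 gives 3 > 0. Violating.
Others bid (2, 2, 2, 13): truth gives 0; no alternative beats it.
Others bid (2, 2, 5, 13): truth gives 0; no alternative beats it.
(Checking all 625 profiles: 144 have a profitable deviation, 481 do not.)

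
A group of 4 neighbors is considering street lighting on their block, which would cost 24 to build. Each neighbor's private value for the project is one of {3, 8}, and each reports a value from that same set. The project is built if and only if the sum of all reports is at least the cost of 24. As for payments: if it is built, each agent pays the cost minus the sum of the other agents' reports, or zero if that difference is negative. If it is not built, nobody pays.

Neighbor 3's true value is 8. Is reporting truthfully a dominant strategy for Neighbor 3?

Check each profile of the others' reports and compare truth against every alternative report.
Others report (3, 8, 8): truth gives 3, best alternative gives 0.
Others report (8, 3, 8): truth gives 3, best alternative gives 0.
Others report (8, 8, 3): truth gives 3, best alternative gives 0.
Others report (8, 8, 8): truth gives 8, best alternative gives 8.
Others report (3, 3, 3): truth gives 0, best alternative gives 0.
Others report (3, 3, 8): truth gives 0, best alternative gives 0.
(Remaining 2 profiles checked similarly; truth is weakly best in each.)
In every case the truthful report is at least as good as any alternative, so it is a dominant strategy.

Yes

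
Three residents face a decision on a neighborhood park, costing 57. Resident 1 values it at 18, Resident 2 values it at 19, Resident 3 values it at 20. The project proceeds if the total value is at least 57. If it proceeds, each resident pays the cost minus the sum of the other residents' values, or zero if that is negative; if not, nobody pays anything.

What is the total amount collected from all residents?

Total value 57 ≥ cost 57, so it is built.
Resident 1: others sum to 39; max(0, 57 - 39) = 18.
Resident 2: others sum to 38; max(0, 57 - 38) = 19.
Resident 3: others sum to 37; max(0, 57 - 37) = 20.
Total collected = 18 + 19 + 20 = 57.

57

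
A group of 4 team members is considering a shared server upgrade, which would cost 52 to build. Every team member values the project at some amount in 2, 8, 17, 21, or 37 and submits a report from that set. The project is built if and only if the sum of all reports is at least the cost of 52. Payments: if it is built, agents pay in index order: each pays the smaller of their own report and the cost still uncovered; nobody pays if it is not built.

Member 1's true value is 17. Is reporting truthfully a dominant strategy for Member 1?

Consider the case where Member 2 reports 2, Member 3 reports 8 and Member 4 reports 37.
Truthful report 17: project built, pays 17, utility 17 - 17 = 0.
Report 8 instead: project built, pays 8, utility 17 - 8 = 9.
Since 9 > 0, reporting 8 is strictly better here, so truthful reporting is not dominant.

No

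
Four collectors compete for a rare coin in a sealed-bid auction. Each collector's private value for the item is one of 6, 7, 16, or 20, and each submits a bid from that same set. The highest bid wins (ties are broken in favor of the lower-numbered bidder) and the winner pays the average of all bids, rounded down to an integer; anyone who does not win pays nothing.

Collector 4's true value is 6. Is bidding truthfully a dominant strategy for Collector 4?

Check each profile of the others' bids and compare truth against every alternative bid.
Others bid (6, 6, 6): truth gives 0, best alternative gives 0.
Others bid (6, 6, 7): truth gives 0, best alternative gives 0.
Others bid (6, 6, 16): truth gives 0, best alternative gives 0.
Others bid (6, 6, 20): truth gives 0, best alternative gives 0.
Others bid (6, 7, 6): truth gives 0, best alternative gives 0.
Others bid (6, 7, 7): truth gives 0, best alternative gives 0.
(Remaining 58 profiles checked similarly; truth is weakly best in each.)
In every case the truthful bid is at least as good as any alternative, so it is a dominant strategy.

Yes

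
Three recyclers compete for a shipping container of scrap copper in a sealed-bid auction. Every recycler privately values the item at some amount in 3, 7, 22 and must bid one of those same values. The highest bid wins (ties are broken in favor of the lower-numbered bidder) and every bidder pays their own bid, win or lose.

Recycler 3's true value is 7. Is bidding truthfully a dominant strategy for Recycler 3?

No

Consider the case where Recycler 1 bids 3 and Recycler 2 bids 7.
Truthful bid 7: loses but pays 7, utility -7.
Bid 3 instead: loses but pays 3, utility -3.
Since -3 > -7, bidding 3 is strictly better here, so truthful bidding is not dominant.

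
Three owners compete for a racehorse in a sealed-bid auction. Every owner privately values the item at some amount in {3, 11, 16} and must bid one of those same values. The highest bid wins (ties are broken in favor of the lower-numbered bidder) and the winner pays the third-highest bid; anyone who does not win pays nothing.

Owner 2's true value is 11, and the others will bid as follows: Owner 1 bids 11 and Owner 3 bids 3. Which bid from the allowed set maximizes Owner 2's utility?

Bid 3: loses, pays 0, utility 0.
Bid 11: loses, pays 0, utility 0.
Bid 16: wins, pays 3, utility 11 - 3 = 8.
The best choice is 16 with utility 8.

16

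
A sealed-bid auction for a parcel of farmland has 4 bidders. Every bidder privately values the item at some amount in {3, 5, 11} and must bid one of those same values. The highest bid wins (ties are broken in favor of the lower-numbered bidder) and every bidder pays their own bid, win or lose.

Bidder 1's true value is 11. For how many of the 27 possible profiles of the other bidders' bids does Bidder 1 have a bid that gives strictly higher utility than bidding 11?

8

Others bid (3, 3, 3): truth gives 0; bid 3 gives 8 > 0. Violating.
Others bid (3, 3, 5): truth gives 0; bid 5 gives 6 > 0. Violating.
Others bid (3, 5, 3): truth gives 0; bid 5 gives 6 > 0. Violating.
Others bid (3, 5, 5): truth gives 0; bid 5 gives 6 > 0. Violating.
Others bid (3, 3, 11): truth gives 0; no alternative beats it.
Others bid (3, 5, 11): truth gives 0; no alternative beats it.
(Checking all 27 profiles: 8 have a profitable deviation, 19 do not.)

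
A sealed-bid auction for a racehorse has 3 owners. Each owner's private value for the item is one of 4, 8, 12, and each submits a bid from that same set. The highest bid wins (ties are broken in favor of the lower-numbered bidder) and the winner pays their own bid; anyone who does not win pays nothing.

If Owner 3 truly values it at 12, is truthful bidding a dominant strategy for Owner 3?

No

Consider the case where Owner 1 bids 4 and Owner 2 bids 4.
Truthful bid 12: wins, pays 12, utility 12 - 12 = 0.
Bid 8 instead: wins, pays 8, utility 12 - 8 = 4.
Since 4 > 0, bidding 8 is strictly better here, so truthful bidding is not dominant.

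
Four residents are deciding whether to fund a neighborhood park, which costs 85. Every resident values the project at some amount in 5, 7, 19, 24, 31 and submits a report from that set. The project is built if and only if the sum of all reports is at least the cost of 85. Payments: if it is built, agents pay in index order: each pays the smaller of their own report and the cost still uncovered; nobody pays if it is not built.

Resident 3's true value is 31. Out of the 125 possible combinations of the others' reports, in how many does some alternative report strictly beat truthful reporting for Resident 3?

Others report (5, 31, 31): truth gives 0; report 19 gives 12 > 0. Violating.
Others report (7, 24, 31): truth gives 0; report 24 gives 7 > 0. Violating.
Others report (7, 31, 24): truth gives 0; report 24 gives 7 > 0. Violating.
Others report (7, 31, 31): truth gives 0; report 19 gives 12 > 0. Violating.
Others report (5, 5, 5): truth gives 0; no alternative beats it.
Others report (5, 5, 7): truth gives 0; no alternative beats it.
(Checking all 125 profiles: 38 have a profitable deviation, 87 do not.)

38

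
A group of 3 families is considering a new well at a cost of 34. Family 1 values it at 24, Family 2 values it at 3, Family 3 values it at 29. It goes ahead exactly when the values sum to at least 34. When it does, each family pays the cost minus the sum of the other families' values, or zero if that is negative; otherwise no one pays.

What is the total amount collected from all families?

Total value 56 ≥ cost 34, so it is built.
Family 1: others sum to 32; max(0, 34 - 32) = 2.
Family 2: others sum to 53; max(0, 34 - 53) = 0.
Family 3: others sum to 27; max(0, 34 - 27) = 7.
Total collected = 2 + 0 + 7 = 9.

9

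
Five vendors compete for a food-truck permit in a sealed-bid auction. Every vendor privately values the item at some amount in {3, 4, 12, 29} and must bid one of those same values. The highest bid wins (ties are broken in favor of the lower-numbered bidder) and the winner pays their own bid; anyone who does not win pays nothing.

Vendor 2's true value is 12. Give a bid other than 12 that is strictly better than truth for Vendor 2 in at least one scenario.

4

Suppose Vendor 1 bids 3, Vendor 3 bids 3, Vendor 4 bids 3 and Vendor 5 bids 3.
Bid 12: wins, pays 12, utility 12 - 12 = 0.
Bid 4: wins, pays 4, utility 12 - 4 = 8.
So bidding 4 beats truth here (8 > 0).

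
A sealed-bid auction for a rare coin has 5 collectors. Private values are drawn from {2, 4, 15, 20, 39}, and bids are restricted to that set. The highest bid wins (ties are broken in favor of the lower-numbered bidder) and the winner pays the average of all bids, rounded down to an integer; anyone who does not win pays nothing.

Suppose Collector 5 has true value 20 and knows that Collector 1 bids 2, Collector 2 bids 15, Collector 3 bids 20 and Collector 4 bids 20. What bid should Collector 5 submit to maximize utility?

Bid 2: loses, pays 0, utility 0.
Bid 4: loses, pays 0, utility 0.
Bid 15: loses, pays 0, utility 0.
Bid 20: loses, pays 0, utility 0.
Bid 39: wins, pays 19, utility 20 - 19 = 1.
The best choice is 39 with utility 1.

39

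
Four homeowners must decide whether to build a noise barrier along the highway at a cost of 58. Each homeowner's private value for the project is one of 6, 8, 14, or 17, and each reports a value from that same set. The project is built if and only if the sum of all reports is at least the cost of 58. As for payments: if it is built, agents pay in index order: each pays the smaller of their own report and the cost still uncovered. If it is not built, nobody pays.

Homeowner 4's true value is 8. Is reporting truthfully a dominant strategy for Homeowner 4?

Check each profile of the others' reports and compare truth against every alternative report.
Others report (17, 17, 17): truth gives 1, best alternative gives 1.
Others report (6, 6, 6): truth gives 0, best alternative gives 0.
Others report (6, 6, 8): truth gives 0, best alternative gives 0.
Others report (6, 6, 14): truth gives 0, best alternative gives 0.
Others report (6, 6, 17): truth gives 0, best alternative gives 0.
Others report (6, 8, 6): truth gives 0, best alternative gives 0.
(Remaining 58 profiles checked similarly; truth is weakly best in each.)
In every case the truthful report is at least as good as any alternative, so it is a dominant strategy.

Yes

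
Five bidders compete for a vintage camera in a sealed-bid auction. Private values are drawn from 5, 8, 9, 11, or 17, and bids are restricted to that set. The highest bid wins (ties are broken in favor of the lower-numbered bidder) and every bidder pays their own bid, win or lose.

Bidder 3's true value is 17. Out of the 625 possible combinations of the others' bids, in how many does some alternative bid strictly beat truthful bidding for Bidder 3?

369

Others bid (5, 5, 5, 5): truth gives 0; bid 8 gives 9 > 0. Violating.
Others bid (5, 5, 5, 8): truth gives 0; bid 8 gives 9 > 0. Violating.
Others bid (5, 5, 5, 9): truth gives 0; bid 9 gives 8 > 0. Violating.
Others bid (5, 5, 5, 11): truth gives 0; bid 11 gives 6 > 0. Violating.
Others bid (5, 5, 5, 17): truth gives 0; no alternative beats it.
Others bid (5, 5, 8, 17): truth gives 0; no alternative beats it.
(Checking all 625 profiles: 369 have a profitable deviation, 256 do not.)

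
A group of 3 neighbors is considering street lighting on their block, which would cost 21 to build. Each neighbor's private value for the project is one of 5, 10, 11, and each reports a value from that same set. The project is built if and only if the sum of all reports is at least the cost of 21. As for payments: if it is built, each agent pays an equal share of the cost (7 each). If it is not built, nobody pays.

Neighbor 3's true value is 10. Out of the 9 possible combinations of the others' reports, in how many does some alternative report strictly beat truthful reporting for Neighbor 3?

Others report (5, 5): truth gives 0; report 11 gives 3 > 0. Violating.
Others report (5, 10): truth gives 3; no alternative beats it.
Others report (5, 11): truth gives 3; no alternative beats it.
(Checking all 9 profiles: 1 has a profitable deviation, 8 do not.)

1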